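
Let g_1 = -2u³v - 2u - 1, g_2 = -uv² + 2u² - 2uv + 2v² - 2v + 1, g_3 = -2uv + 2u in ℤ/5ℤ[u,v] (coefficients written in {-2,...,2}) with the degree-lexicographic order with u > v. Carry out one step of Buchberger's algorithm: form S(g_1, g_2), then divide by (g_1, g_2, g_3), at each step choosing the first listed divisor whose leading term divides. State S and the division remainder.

S(g_1, g_2) = 2u⁴ - 2u³v + 2u²v² - 2u²v + u² + uv - 2v; remainder on division = 2u⁴ - u³ - 2u² - 2v² - 2u.

lcm(LM(g_1), LM(g_2)) = u³v².
S = (lcm/LT(g_1))·g_1 − (lcm/LT(g_2))·g_2 = 2u⁴ - 2u³v + 2u²v² - 2u²v + u² + uv - 2v.
Reduce S modulo (g_1, g_2, g_3) in that order:
  leading term u⁴: no divisor's leading term divides it; move 2u⁴ to the remainder.
  leading term u³v: subtract (1)·g_1 from -2u³v + 2u²v² - 2u²v + u² + uv - 2v → 2u²v² - 2u²v + u² + uv + 2u - 2v + 1
  leading term u²v²: subtract (-2u)·g_2 from 2u²v² - 2u²v + u² + uv + 2u - 2v + 1 → -u³ - u²v - uv² + u² + 2uv - u - 2v + 1
  leading term u³: no divisor's leading term divides it; move -u³ to the remainder.
  leading term u²v: subtract (-2u)·g_3 from -u²v - uv² + u² + 2uv - u - 2v + 1 → -uv² + 2uv - u - 2v + 1
  leading term uv²: subtract (1)·g_2 from -uv² + 2uv - u - 2v + 1 → -2u² - uv - 2v² - u
  leading term u²: no divisor's leading term divides it; move -2u² to the remainder.
  leading term uv: subtract (-2)·g_3 from -uv - 2v² - u → -2v² - 2u
  leading term v²: no divisor's leading term divides it; move -2v² to the remainder.
  leading term u: no divisor's leading term divides it; move -2u to the remainder.
The remainder 2u⁴ - u³ - 2u² - 2v² - 2u is nonzero, so it would be added as the next basis element.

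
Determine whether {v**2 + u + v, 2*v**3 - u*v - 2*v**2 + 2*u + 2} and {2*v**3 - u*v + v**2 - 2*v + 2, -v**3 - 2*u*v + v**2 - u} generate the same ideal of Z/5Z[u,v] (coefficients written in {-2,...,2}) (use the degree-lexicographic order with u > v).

Two ideals are equal iff their reduced Gröbner bases coincide (the reduced basis is unique for a fixed ordering).
Buchberger on the first generating set:
f_1 = v**2 + u + v, LT = v**2.
f_2 = 2*v**3 - u*v - 2*v**2 + 2*u + 2, LT = v**3.

S(f_1,f_2): lcm = v**3. S = -u*v + 2*v**2 - u - 1.
  reduce S modulo (f_1, f_2):
  remainder -u*v + 2*u - 2*v - 1 ≠ 0; add g_3 = -u*v + 2*u - 2*v - 1 to the basis.

S(f_1,g_3): lcm = u*v**2. S = u**2 - 2*u*v - 2*v**2 - v.
  reduce S modulo (f_1, f_2, g_3):
  remainder u**2 - 2*u + 2 ≠ 0; add g_4 = u**2 - 2*u + 2 to the basis.

The other S-polynomials (S(f_2,g_3), S(f_1,g_4), S(f_2,g_4), S(g_3,g_4)) all reduce to 0 modulo the current basis, so we have a Gröbner basis.
Inter-reduce: drop elements whose leading term is divisible by another's, tail-reduce, and make monic.
Reduced Gröbner basis: {u**2 - 2*u + 2, u*v - 2*u + 2*v + 1, v**2 + u + v}.

Buchberger on the second generating set:
h_1 = 2*v**3 - u*v + v**2 - 2*v + 2, LT = v**3.
h_2 = -v**3 - 2*u*v + v**2 - u, LT = v**3.

S(h_1,h_2): lcm = v**3. S = -v**2 - u - v + 1.
  reduce S modulo (h_1, h_2):
  remainder -v**2 - u - v + 1 ≠ 0; add k_3 = -v**2 - u - v + 1 to the basis.

S(h_1,k_3): lcm = v**3. S = u*v + 2*v**2 + 1.
  reduce S modulo (h_1, h_2, k_3):
  remainder u*v - 2*u - 2*v - 2 ≠ 0; add k_4 = u*v - 2*u - 2*v - 2 to the basis.

S(h_1,k_4): lcm = u*v**3. S = 2*u**2*v + 2*v**3 - u*v + 2*v**2 + u.
  reduce S modulo (h_1, h_2, k_3, k_4):
  remainder -u**2 + 2*u - v + 2 ≠ 0; add k_5 = -u**2 + 2*u - v + 2 to the basis.

The other S-polynomials (S(h_2,k_3), S(h_2,k_4), S(k_3,k_4), S(h_1,k_5), S(h_2,k_5), S(k_3,k_5), S(k_4,k_5)) all reduce to 0 modulo the current basis, so we have a Gröbner basis.
Inter-reduce: drop elements whose leading term is divisible by another's, tail-reduce, and make monic.
Reduced Gröbner basis: {u**2 - 2*u + v - 2, u*v - 2*u - 2*v - 2, v**2 + u + v - 1}.

These differ, so the ideals are not equal.

No, the ideals differ.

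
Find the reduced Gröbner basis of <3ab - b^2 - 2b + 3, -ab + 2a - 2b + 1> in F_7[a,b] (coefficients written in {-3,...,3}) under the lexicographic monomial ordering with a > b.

f_1 = 3ab - b^2 - 2b + 3, LT = ab.
f_2 = -ab + 2a - 2b + 1, LT = ab.

S(f_1,f_2): lcm = ab. S = 2a + 2b^2 + 2b + 2.
  reduce S modulo (f_1, f_2):
  remainder 2a + 2b^2 + 2b + 2 ≠ 0; add g_3 = 2a + 2b^2 + 2b + 2 to the basis.

S(f_1,g_3): lcm = ab. S = -b^3 + b^2 + 3b + 1.
  reduce S modulo (f_1, f_2, g_3):
  remainder -b^3 + b^2 + 3b + 1 ≠ 0; add g_4 = -b^3 + b^2 + 3b + 1 to the basis.

The other S-polynomials (S(f_2,g_3), S(f_1,g_4), S(f_2,g_4), S(g_3,g_4)) all reduce to 0 modulo the current basis, so we have a Gröbner basis.
Inter-reduce: drop elements whose leading term is divisible by another's, tail-reduce, and make monic.

G = {a + b^2 + b + 1, b^3 - b^2 - 3b - 1}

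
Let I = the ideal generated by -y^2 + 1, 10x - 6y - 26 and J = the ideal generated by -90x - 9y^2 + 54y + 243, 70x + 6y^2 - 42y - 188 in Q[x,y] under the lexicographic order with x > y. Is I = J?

Yes, the ideals are equal.

Two ideals are equal iff their reduced Gröbner bases coincide (the reduced basis is unique for a fixed ordering).
Buchberger on the first generating set:
f_1 = -y^2 + 1, LT = y^2.
f_2 = 10x - 6y - 26, LT = x.

The S-polynomials (S(f_1,f_2)) all reduce to 0 modulo the current basis, so we have a Gröbner basis.
Inter-reduce: drop elements whose leading term is divisible by another's, tail-reduce, and make monic.
Reduced Gröbner basis: {x - 3/5y - 13/5, y^2 - 1}.

Buchberger on the second generating set:
h_1 = -90x - 9y^2 + 54y + 243, LT = x.
h_2 = 70x + 6y^2 - 42y - 188, LT = x.

S(h_1,h_2): lcm = x. S = 1/70y^2 - 1/70.
  leading term y^2: no divisor's leading term divides it; move 1/70y^2 to the remainder.
  leading term 1: no divisor's leading term divides it; move -1/70 to the remainder.
  remainder 1/70y^2 - 1/70 ≠ 0; add k_3 = 1/70y^2 - 1/70 to the basis.

The other S-polynomials (S(h_1,k_3), S(h_2,k_3)) all reduce to 0 modulo the current basis, so we have a Gröbner basis.
Inter-reduce: drop elements whose leading term is divisible by another's, tail-reduce, and make monic.
Reduced Gröbner basis: {x - 3/5y - 13/5, y^2 - 1}.

Same reduced basis, so the two generating sets span the same ideal.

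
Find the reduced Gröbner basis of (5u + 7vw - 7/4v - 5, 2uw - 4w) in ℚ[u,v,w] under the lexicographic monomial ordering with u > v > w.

G = {u + 7/5vw - 7/20v - 1, vw² - ¼vw + 5/7w}

f_1 = 5u + 7vw - 7/4v - 5, LT = u.
f_2 = 2uw - 4w, LT = uw.

S(f_1,f_2): lcm = uw. S = 7/5vw² - 7/20vw + w.
  reduce S modulo (f_1, f_2):
  remainder 7/5vw² - 7/20vw + w ≠ 0; add g_3 = 7/5vw² - 7/20vw + w to the basis.

The other S-polynomials (S(f_1,g_3), S(f_2,g_3)) all reduce to 0 modulo the current basis, so we have a Gröbner basis.
Inter-reduce: drop elements whose leading term is divisible by another's, tail-reduce, and make monic.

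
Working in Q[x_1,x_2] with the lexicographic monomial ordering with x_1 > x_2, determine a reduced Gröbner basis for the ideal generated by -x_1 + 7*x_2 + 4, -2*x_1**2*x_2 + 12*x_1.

f_1 = -x_1 + 7*x_2 + 4, LT = x_1.
f_2 = -2*x_1**2*x_2 + 12*x_1, LT = x_1**2*x_2.

S(f_1,f_2): lcm = x_1**2*x_2. S = -7*x_1*x_2**2 - 4*x_1*x_2 + 6*x_1.
  leading term x_1*x_2**2: subtract (7*x_2**2)·f_1 from -7*x_1*x_2**2 - 4*x_1*x_2 + 6*x_1 → -4*x_1*x_2 + 6*x_1 - 49*x_2**3 - 28*x_2**2
  leading term x_1*x_2: subtract (4*x_2)·f_1 from -4*x_1*x_2 + 6*x_1 - 49*x_2**3 - 28*x_2**2 → 6*x_1 - 49*x_2**3 - 56*x_2**2 - 16*x_2
  leading term x_1: subtract (-6)·f_1 from 6*x_1 - 49*x_2**3 - 56*x_2**2 - 16*x_2 → -49*x_2**3 - 56*x_2**2 + 26*x_2 + 24
  leading term x_2**3: no divisor's leading term divides it; move -49*x_2**3 to the remainder.
  leading term x_2**2: no divisor's leading term divides it; move -56*x_2**2 to the remainder.
  leading term x_2: no divisor's leading term divides it; move 26*x_2 to the remainder.
  leading term 1: no divisor's leading term divides it; move 24 to the remainder.
  remainder -49*x_2**3 - 56*x_2**2 + 26*x_2 + 24 ≠ 0; add g_3 = -49*x_2**3 - 56*x_2**2 + 26*x_2 + 24 to the basis.

The other S-polynomials (S(f_1,g_3), S(f_2,g_3)) all reduce to 0 modulo the current basis, so we have a Gröbner basis.
Inter-reduce: drop elements whose leading term is divisible by another's, tail-reduce, and make monic.

G = {x_1 - 7*x_2 - 4, x_2**3 + 8/7*x_2**2 - 26/49*x_2 - 24/49}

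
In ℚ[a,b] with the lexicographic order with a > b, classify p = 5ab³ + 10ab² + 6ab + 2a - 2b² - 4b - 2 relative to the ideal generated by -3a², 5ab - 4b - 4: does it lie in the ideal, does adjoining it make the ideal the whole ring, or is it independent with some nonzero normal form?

First compute the reduced Gröbner basis of I by Buchberger's algorithm.
f_1 = -3a², LT = a².
f_2 = 5ab - 4b - 4, LT = ab.

S(f_1,f_2): lcm = a²b. S = ⅘ab + ⅘a.
  reduce S modulo (f_1, f_2):
  remainder ⅘a + 16/25b + 16/25 ≠ 0; add h_3 = ⅘a + 16/25b + 16/25 to the basis.

S(f_2,h_3): lcm = ab. S = -⅘b² - 8/5b - ⅘.
  reduce S modulo (f_1, f_2, h_3):
  remainder -⅘b² - 8/5b - ⅘ ≠ 0; add h_4 = -⅘b² - 8/5b - ⅘ to the basis.

The other S-polynomials (S(f_1,h_3), S(f_1,h_4), S(f_2,h_4), S(h_3,h_4)) all reduce to 0 modulo the current basis, so we have a Gröbner basis.
Inter-reduce: drop elements whose leading term is divisible by another's, tail-reduce, and make monic.
Reduced Gröbner basis: {a + ⅘b + ⅘, b² + 2b + 1}.
Label its elements g_1 = a + ⅘b + ⅘, g_2 = b² + 2b + 1.

Reduce p = 5ab³ + 10ab² + 6ab + 2a - 2b² - 4b - 2 modulo G:
  leading term ab³: subtract (5b³)·g_1 from 5ab³ + 10ab² + 6ab + 2a - 2b² - 4b - 2 → 10ab² + 6ab + 2a - 4b⁴ - 4b³ - 2b² - 4b - 2
  leading term ab²: subtract (10b²)·g_1 from 10ab² + 6ab + 2a - 4b⁴ - 4b³ - 2b² - 4b - 2 → 6ab + 2a - 4b⁴ - 12b³ - 10b² - 4b - 2
  leading term ab: subtract (6b)·g_1 from 6ab + 2a - 4b⁴ - 12b³ - 10b² - 4b - 2 → 2a - 4b⁴ - 12b³ - 74/5b² - 44/5b - 2
  leading term a: subtract (2)·g_1 from 2a - 4b⁴ - 12b³ - 74/5b² - 44/5b - 2 → -4b⁴ - 12b³ - 74/5b² - 52/5b - 18/5
  leading term b⁴: subtract (-4b²)·g_2 from -4b⁴ - 12b³ - 74/5b² - 52/5b - 18/5 → -4b³ - 54/5b² - 52/5b - 18/5
  leading term b³: subtract (-4b)·g_2 from -4b³ - 54/5b² - 52/5b - 18/5 → -14/5b² - 32/5b - 18/5
  leading term b²: subtract (-14/5)·g_2 from -14/5b² - 32/5b - 18/5 → -⅘b - ⅘
  leading term b: no divisor's leading term divides it; move -⅘b to the remainder.
  leading term 1: no divisor's leading term divides it; move -⅘ to the remainder.
  normal form = -⅘b - ⅘.
The normal form is nonzero, so p ∉ I. Since p minus its normal form lies in I, I + (p) = I + (r) where r = -⅘b - ⅘; decide whether this ideal is the whole ring.
Run Buchberger on G together with r (pairs among the g_i already reduce to 0 since G is a Gröbner basis):
g_1 = a + ⅘b + ⅘, LT = a.
g_2 = b² + 2b + 1, LT = b².
r = -⅘b - ⅘, LT = b.

The S-polynomials (S(g_1,g_2), S(g_1,r), S(g_2,r)) all reduce to 0 modulo the current basis, so we have a Gröbner basis.
Inter-reduce: drop elements whose leading term is divisible by another's, tail-reduce, and make monic.
Reduced Gröbner basis: {a, b + 1}.
The reduced Gröbner basis of I + (p) is {a, b + 1} ≠ {1}, a proper ideal, so the enlarged system stays consistent: p is independent of I, with normal form -⅘b - ⅘.

5ab³ + 10ab² + 6ab + 2a - 2b² - 4b - 2 is independent of I; its normal form modulo I is -⅘b - ⅘.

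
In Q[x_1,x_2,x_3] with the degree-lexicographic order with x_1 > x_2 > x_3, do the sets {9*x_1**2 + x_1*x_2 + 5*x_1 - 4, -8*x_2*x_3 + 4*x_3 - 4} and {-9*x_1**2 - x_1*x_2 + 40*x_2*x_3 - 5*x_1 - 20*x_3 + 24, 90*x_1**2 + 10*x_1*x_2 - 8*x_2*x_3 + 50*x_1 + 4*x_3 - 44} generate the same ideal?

Yes, the ideals are equal.

Two ideals are equal iff their reduced Gröbner bases coincide (the reduced basis is unique for a fixed ordering).
Buchberger on the first generating set:
f_1 = 9*x_1**2 + x_1*x_2 + 5*x_1 - 4, LT = x_1**2.
f_2 = -8*x_2*x_3 + 4*x_3 - 4, LT = x_2*x_3.

The S-polynomials (S(f_1,f_2)) all reduce to 0 modulo the current basis, so we have a Gröbner basis.
Inter-reduce: drop elements whose leading term is divisible by another's, tail-reduce, and make monic.
Reduced Gröbner basis: {x_1**2 + 1/9*x_1*x_2 + 5/9*x_1 - 4/9, x_2*x_3 - 1/2*x_3 + 1/2}.

Buchberger on the second generating set:
h_1 = -9*x_1**2 - x_1*x_2 + 40*x_2*x_3 - 5*x_1 - 20*x_3 + 24, LT = x_1**2.
h_2 = 90*x_1**2 + 10*x_1*x_2 - 8*x_2*x_3 + 50*x_1 + 4*x_3 - 44, LT = x_1**2.

S(h_1,h_2): lcm = x_1**2. S = -196/45*x_2*x_3 + 98/45*x_3 - 98/45.
  reduce S modulo (h_1, h_2):
  remainder -196/45*x_2*x_3 + 98/45*x_3 - 98/45 ≠ 0; add k_3 = -196/45*x_2*x_3 + 98/45*x_3 - 98/45 to the basis.

The other S-polynomials (S(h_1,k_3), S(h_2,k_3)) all reduce to 0 modulo the current basis, so we have a Gröbner basis.
Inter-reduce: drop elements whose leading term is divisible by another's, tail-reduce, and make monic.
Reduced Gröbner basis: {x_1**2 + 1/9*x_1*x_2 + 5/9*x_1 - 4/9, x_2*x_3 - 1/2*x_3 + 1/2}.

The two bases agree; hence the ideals are identical.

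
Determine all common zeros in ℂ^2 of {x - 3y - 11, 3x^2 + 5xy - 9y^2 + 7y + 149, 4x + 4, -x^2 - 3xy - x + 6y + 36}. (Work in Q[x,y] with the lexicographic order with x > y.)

{(-1, -4)}

Compute a lex Gröbner basis by Buchberger's algorithm.
f_1 = x - 3y - 11, LT = x.
f_2 = 3x^2 + 5xy - 9y^2 + 7y + 149, LT = x^2.
f_3 = 4x + 4, LT = x.
f_4 = -x^2 - 3xy - x + 6y + 36, LT = x^2.

S(f_1,f_2): lcm = x^2. S = -14/3xy - 11x + 3y^2 - 7/3y - 149/3.
  reduce S modulo (f_1, f_2, f_3, f_4):
  remainder -11y^2 - 260/3y - 512/3 ≠ 0; add h_5 = -11y^2 - 260/3y - 512/3 to the basis.

S(f_1,f_3): lcm = x. S = -3y - 12.
  reduce S modulo (f_1, f_2, f_3, f_4, h_5):
  remainder -3y - 12 ≠ 0; add h_6 = -3y - 12 to the basis.

The other S-polynomials (S(f_1,f_4), S(f_2,f_3), S(f_2,f_4), S(f_3,f_4), S(f_1,h_5), S(f_2,h_5), S(f_3,h_5), S(f_4,h_5), S(f_1,h_6), S(f_2,h_6), S(f_3,h_6), S(f_4,h_6), S(h_5,h_6)) all reduce to 0 modulo the current basis, so we have a Gröbner basis.
Inter-reduce: drop elements whose leading term is divisible by another's, tail-reduce, and make monic.
Reduced Gröbner basis: {x + 1, y + 4}.

From the last basis element, y + 4 = 0, so y takes values in {-4}. Each choice, substituted upward through the basis, yields the corresponding point(s) of the solution set.
  y = -4: the earlier basis element becomes x + 1 = 0, giving x = -1 — point (-1, -4).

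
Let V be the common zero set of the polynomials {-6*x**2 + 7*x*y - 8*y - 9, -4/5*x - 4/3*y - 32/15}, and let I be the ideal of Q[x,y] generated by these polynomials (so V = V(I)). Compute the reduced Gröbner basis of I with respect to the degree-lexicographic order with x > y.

f_1 = -6*x**2 + 7*x*y - 8*y - 9, LT = x**2.
f_2 = -4/5*x - 4/3*y - 32/15, LT = x.

S(f_1,f_2): lcm = x**2. S = -17/6*x*y - 8/3*x + 4/3*y + 3/2.
  leading term x*y: subtract (85/24*y)·f_2 from -17/6*x*y - 8/3*x + 4/3*y + 3/2 → 85/18*y**2 - 8/3*x + 80/9*y + 3/2
  leading term y**2: no divisor's leading term divides it; move 85/18*y**2 to the remainder.
  leading term x: subtract (10/3)·f_2 from -8/3*x + 80/9*y + 3/2 → 40/3*y + 155/18
  leading term y: no divisor's leading term divides it; move 40/3*y to the remainder.
  leading term 1: no divisor's leading term divides it; move 155/18 to the remainder.
  remainder 85/18*y**2 + 40/3*y + 155/18 ≠ 0; add g_3 = 85/18*y**2 + 40/3*y + 155/18 to the basis.

The other S-polynomials (S(f_1,g_3), S(f_2,g_3)) all reduce to 0 modulo the current basis, so we have a Gröbner basis.
Inter-reduce: drop elements whose leading term is divisible by another's, tail-reduce, and make monic.

G = {y**2 + 48/17*y + 31/17, x + 5/3*y + 8/3}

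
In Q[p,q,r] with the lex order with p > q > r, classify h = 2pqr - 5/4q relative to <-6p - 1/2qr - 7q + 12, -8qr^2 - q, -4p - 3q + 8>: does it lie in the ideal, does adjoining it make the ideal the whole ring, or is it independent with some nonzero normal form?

First compute the reduced Gröbner basis of I by Buchberger's algorithm.
f_1 = -6p - 1/2qr - 7q + 12, LT = p.
f_2 = -8qr^2 - q, LT = qr^2.
f_3 = -4p - 3q + 8, LT = p.

S(f_1,f_3): lcm = p. S = 1/12qr + 5/12q.
  leading term qr: no divisor's leading term divides it; move 1/12qr to the remainder.
  leading term q: no divisor's leading term divides it; move 5/12q to the remainder.
  remainder 1/12qr + 5/12q ≠ 0; add k_4 = 1/12qr + 5/12q to the basis.

S(f_2,k_4): lcm = qr^2. S = -5qr + 1/8q.
  leading term qr: subtract (-60)·k_4 from -5qr + 1/8q → 201/8q
  leading term q: no divisor's leading term divides it; move 201/8q to the remainder.
  remainder 201/8q ≠ 0; add k_5 = 201/8q to the basis.

The other S-polynomials (S(f_1,f_2), S(f_2,f_3), S(f_1,k_4), S(f_3,k_4), S(f_1,k_5), S(f_2,k_5), S(f_3,k_5), S(k_4,k_5)) all reduce to 0 modulo the current basis, so we have a Gröbner basis.
Inter-reduce: drop elements whose leading term is divisible by another's, tail-reduce, and make monic.
Reduced Gröbner basis: {p - 2, q}.
Label its elements g_1 = p - 2, g_2 = q.

Reduce h = 2pqr - 5/4q modulo G:
  leading term pqr: subtract (2qr)·g_1 from 2pqr - 5/4q → 4qr - 5/4q
  leading term qr: subtract (4r)·g_2 from 4qr - 5/4q → -5/4q
  leading term q: subtract (-5/4)·g_2 from -5/4q → 0
  normal form = 0.
Since the normal form is 0, h ∈ I.

Ideal membership is decidable via reduction modulo a Gröbner basis.

2pqr - 5/4q lies in I (it reduces to 0).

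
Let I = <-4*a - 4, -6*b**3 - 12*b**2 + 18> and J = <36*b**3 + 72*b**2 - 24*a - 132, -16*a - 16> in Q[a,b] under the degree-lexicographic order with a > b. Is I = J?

Yes, the ideals are equal.

For a fixed monomial order, each ideal has a unique reduced Gröbner basis; comparing bases decides equality.
Buchberger on the first generating set:
f_1 = -4*a - 4, LT = a.
f_2 = -6*b**3 - 12*b**2 + 18, LT = b**3.

The S-polynomials (S(f_1,f_2)) all reduce to 0 modulo the current basis, so we have a Gröbner basis.
Inter-reduce: drop elements whose leading term is divisible by another's, tail-reduce, and make monic.
Reduced Gröbner basis: {b**3 + 2*b**2 - 3, a + 1}.

Buchberger on the second generating set:
h_1 = 36*b**3 + 72*b**2 - 24*a - 132, LT = b**3.
h_2 = -16*a - 16, LT = a.

The S-polynomials (S(h_1,h_2)) all reduce to 0 modulo the current basis, so we have a Gröbner basis.
Inter-reduce: drop elements whose leading term is divisible by another's, tail-reduce, and make monic.
Reduced Gröbner basis: {b**3 + 2*b**2 - 3, a + 1}.

The two bases agree; hence the ideals are identical.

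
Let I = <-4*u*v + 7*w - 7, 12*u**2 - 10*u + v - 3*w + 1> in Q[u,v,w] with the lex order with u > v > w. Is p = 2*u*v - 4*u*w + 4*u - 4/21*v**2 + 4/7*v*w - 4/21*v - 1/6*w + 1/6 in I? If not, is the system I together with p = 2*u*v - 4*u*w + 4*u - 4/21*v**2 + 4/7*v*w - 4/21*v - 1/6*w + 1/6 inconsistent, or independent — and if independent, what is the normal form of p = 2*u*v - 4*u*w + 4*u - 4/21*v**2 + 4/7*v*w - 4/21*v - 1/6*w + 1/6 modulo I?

2*u*v - 4*u*w + 4*u - 4/21*v**2 + 4/7*v*w - 4/21*v - 1/6*w + 1/6 lies in I (it reduces to 0).

First compute the reduced Gröbner basis of I by Buchberger's algorithm.
f_1 = -4*u*v + 7*w - 7, LT = u*v.
f_2 = 12*u**2 - 10*u + v - 3*w + 1, LT = u**2.

S(f_1,f_2): lcm = u**2*v. S = 5/6*u*v - 7/4*u*w + 7/4*u - 1/12*v**2 + 1/4*v*w - 1/12*v.
  leading term u*v: subtract (-5/24)·f_1 from 5/6*u*v - 7/4*u*w + 7/4*u - 1/12*v**2 + 1/4*v*w - 1/12*v → -7/4*u*w + 7/4*u - 1/12*v**2 + 1/4*v*w - 1/12*v + 35/24*w - 35/24
  leading term u*w: no divisor's leading term divides it; move -7/4*u*w to the remainder.
  leading term u: no divisor's leading term divides it; move 7/4*u to the remainder.
  leading term v**2: no divisor's leading term divides it; move -1/12*v**2 to the remainder.
  leading term v*w: no divisor's leading term divides it; move 1/4*v*w to the remainder.
  leading term v: no divisor's leading term divides it; move -1/12*v to the remainder.
  leading term w: no divisor's leading term divides it; move 35/24*w to the remainder.
  leading term 1: no divisor's leading term divides it; move -35/24 to the remainder.
  remainder -7/4*u*w + 7/4*u - 1/12*v**2 + 1/4*v*w - 1/12*v + 35/24*w - 35/24 ≠ 0; add h_3 = -7/4*u*w + 7/4*u - 1/12*v**2 + 1/4*v*w - 1/12*v + 35/24*w - 35/24 to the basis.

S(f_1,h_3): lcm = u*v*w. S = u*v - 1/21*v**3 + 1/7*v**2*w - 1/21*v**2 + 5/6*v*w - 5/6*v - 7/4*w**2 + 7/4*w.
  leading term u*v: subtract (-1/4)·f_1 from u*v - 1/21*v**3 + 1/7*v**2*w - 1/21*v**2 + 5/6*v*w - 5/6*v - 7/4*w**2 + 7/4*w → -1/21*v**3 + 1/7*v**2*w - 1/21*v**2 + 5/6*v*w - 5/6*v - 7/4*w**2 + 7/2*w - 7/4
  leading term v**3: no divisor's leading term divides it; move -1/21*v**3 to the remainder.
  leading term v**2*w: no divisor's leading term divides it; move 1/7*v**2*w to the remainder.
  leading term v**2: no divisor's leading term divides it; move -1/21*v**2 to the remainder.
  leading term v*w: no divisor's leading term divides it; move 5/6*v*w to the remainder.
  leading term v: no divisor's leading term divides it; move -5/6*v to the remainder.
  leading term w**2: no divisor's leading term divides it; move -7/4*w**2 to the remainder.
  leading term w: no divisor's leading term divides it; move 7/2*w to the remainder.
  leading term 1: no divisor's leading term divides it; move -7/4 to the remainder.
  remainder -1/21*v**3 + 1/7*v**2*w - 1/21*v**2 + 5/6*v*w - 5/6*v - 7/4*w**2 + 7/2*w - 7/4 ≠ 0; add h_4 = -1/21*v**3 + 1/7*v**2*w - 1/21*v**2 + 5/6*v*w - 5/6*v - 7/4*w**2 + 7/2*w - 7/4 to the basis.

The other S-polynomials (S(f_2,h_3), S(f_1,h_4), S(f_2,h_4), S(h_3,h_4)) all reduce to 0 modulo the current basis, so we have a Gröbner basis.
Inter-reduce: drop elements whose leading term is divisible by another's, tail-reduce, and make monic.
Reduced Gröbner basis: {u**2 - 5/6*u + 1/12*v - 1/4*w + 1/12, u*v - 7/4*w + 7/4, u*w - u + 1/21*v**2 - 1/7*v*w + 1/21*v - 5/6*w + 5/6, v**3 - 3*v**2*w + v**2 - 35/2*v*w + 35/2*v + 147/4*w**2 - 147/2*w + 147/4}.
Label its elements g_1 = u**2 - 5/6*u + 1/12*v - 1/4*w + 1/12, g_2 = u*v - 7/4*w + 7/4, g_3 = u*w - u + 1/21*v**2 - 1/7*v*w + 1/21*v - 5/6*w + 5/6, g_4 = v**3 - 3*v**2*w + v**2 - 35/2*v*w + 35/2*v + 147/4*w**2 - 147/2*w + 147/4.

Reduce p = 2*u*v - 4*u*w + 4*u - 4/21*v**2 + 4/7*v*w - 4/21*v - 1/6*w + 1/6 modulo G:
  leading term u*v: subtract (2)·g_2 from 2*u*v - 4*u*w + 4*u - 4/21*v**2 + 4/7*v*w - 4/21*v - 1/6*w + 1/6 → -4*u*w + 4*u - 4/21*v**2 + 4/7*v*w - 4/21*v + 10/3*w - 10/3
  leading term u*w: subtract (-4)·g_3 from -4*u*w + 4*u - 4/21*v**2 + 4/7*v*w - 4/21*v + 10/3*w - 10/3 → 0
  normal form = 0.
Since the normal form is 0, p ∈ I.

The remainder on division by a Gröbner basis is unique — it is the normal form.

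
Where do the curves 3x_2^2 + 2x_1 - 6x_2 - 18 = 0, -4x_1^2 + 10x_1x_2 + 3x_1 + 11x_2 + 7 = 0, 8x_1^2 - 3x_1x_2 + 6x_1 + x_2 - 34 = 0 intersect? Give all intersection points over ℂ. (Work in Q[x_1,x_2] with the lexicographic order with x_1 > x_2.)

Compute a lex Gröbner basis by Buchberger's algorithm.
f_1 = 2x_1 + 3x_2^2 - 6x_2 - 18, LT = x_1.
f_2 = -4x_1^2 + 10x_1x_2 + 3x_1 + 11x_2 + 7, LT = x_1^2.
f_3 = 8x_1^2 - 3x_1x_2 + 6x_1 + x_2 - 34, LT = x_1^2.

S(f_1,f_2): lcm = x_1^2. S = 3/2x_1x_2^2 - 1/2x_1x_2 - 33/4x_1 + 11/4x_2 + 7/4.
  leading term x_1x_2^2: subtract (3/4x_2^2)·f_1 from 3/2x_1x_2^2 - 1/2x_1x_2 - 33/4x_1 + 11/4x_2 + 7/4 → -1/2x_1x_2 - 33/4x_1 - 9/4x_2^4 + 9/2x_2^3 + 27/2x_2^2 + 11/4x_2 + 7/4
  leading term x_1x_2: subtract (-1/4x_2)·f_1 from -1/2x_1x_2 - 33/4x_1 - 9/4x_2^4 + 9/2x_2^3 + 27/2x_2^2 + 11/4x_2 + 7/4 → -33/4x_1 - 9/4x_2^4 + 21/4x_2^3 + 12x_2^2 - 7/4x_2 + 7/4
  leading term x_1: subtract (-33/8)·f_1 from -33/4x_1 - 9/4x_2^4 + 21/4x_2^3 + 12x_2^2 - 7/4x_2 + 7/4 → -9/4x_2^4 + 21/4x_2^3 + 195/8x_2^2 - 53/2x_2 - 145/2
  leading term x_2^4: no divisor's leading term divides it; move -9/4x_2^4 to the remainder.
  leading term x_2^3: no divisor's leading term divides it; move 21/4x_2^3 to the remainder.
  leading term x_2^2: no divisor's leading term divides it; move 195/8x_2^2 to the remainder.
  leading term x_2: no divisor's leading term divides it; move -53/2x_2 to the remainder.
  leading term 1: no divisor's leading term divides it; move -145/2 to the remainder.
  remainder -9/4x_2^4 + 21/4x_2^3 + 195/8x_2^2 - 53/2x_2 - 145/2 ≠ 0; add h_4 = -9/4x_2^4 + 21/4x_2^3 + 195/8x_2^2 - 53/2x_2 - 145/2 to the basis.

S(f_1,f_3): lcm = x_1^2. S = 3/2x_1x_2^2 - 21/8x_1x_2 - 39/4x_1 - 1/8x_2 + 17/4.
  leading term x_1x_2^2: subtract (3/4x_2^2)·f_1 from 3/2x_1x_2^2 - 21/8x_1x_2 - 39/4x_1 - 1/8x_2 + 17/4 → -21/8x_1x_2 - 39/4x_1 - 9/4x_2^4 + 9/2x_2^3 + 27/2x_2^2 - 1/8x_2 + 17/4
  leading term x_1x_2: subtract (-21/16x_2)·f_1 from -21/8x_1x_2 - 39/4x_1 - 9/4x_2^4 + 9/2x_2^3 + 27/2x_2^2 - 1/8x_2 + 17/4 → -39/4x_1 - 9/4x_2^4 + 135/16x_2^3 + 45/8x_2^2 - 95/4x_2 + 17/4
  leading term x_1: subtract (-39/8)·f_1 from -39/4x_1 - 9/4x_2^4 + 135/16x_2^3 + 45/8x_2^2 - 95/4x_2 + 17/4 → -9/4x_2^4 + 135/16x_2^3 + 81/4x_2^2 - 53x_2 - 167/2
  leading term x_2^4: subtract (1)·h_4 from -9/4x_2^4 + 135/16x_2^3 + 81/4x_2^2 - 53x_2 - 167/2 → 51/16x_2^3 - 33/8x_2^2 - 53/2x_2 - 11
  leading term x_2^3: no divisor's leading term divides it; move 51/16x_2^3 to the remainder.
  leading term x_2^2: no divisor's leading term divides it; move -33/8x_2^2 to the remainder.
  leading term x_2: no divisor's leading term divides it; move -53/2x_2 to the remainder.
  leading term 1: no divisor's leading term divides it; move -11 to the remainder.
  remainder 51/16x_2^3 - 33/8x_2^2 - 53/2x_2 - 11 ≠ 0; add h_5 = 51/16x_2^3 - 33/8x_2^2 - 53/2x_2 - 11 to the basis.

S(h_4,h_5): lcm = x_2^4. S = -53/51x_2^3 - 257/102x_2^2 + 2330/153x_2 + 290/9.
  leading term x_2^3: subtract (-848/2601)·h_5 from -53/51x_2^3 - 257/102x_2^2 + 2330/153x_2 + 290/9 → -6701/1734x_2^2 + 17138/2601x_2 + 74482/2601
  leading term x_2^2: no divisor's leading term divides it; move -6701/1734x_2^2 to the remainder.
  leading term x_2: no divisor's leading term divides it; move 17138/2601x_2 to the remainder.
  leading term 1: no divisor's leading term divides it; move 74482/2601 to the remainder.
  remainder -6701/1734x_2^2 + 17138/2601x_2 + 74482/2601 ≠ 0; add h_6 = -6701/1734x_2^2 + 17138/2601x_2 + 74482/2601 to the basis.

S(h_4,h_6): lcm = x_2^4. S = -12631/20103x_2^3 - 45879/13402x_2^2 + 106/9x_2 + 290/9.
  leading term x_2^3: subtract (-11888/60309)·h_5 from -12631/20103x_2^3 - 45879/13402x_2^2 + 106/9x_2 + 290/9 → -170329/40206x_2^2 + 131758/20103x_2 + 604174/20103
  leading term x_2^2: subtract (49225081/44903401)·h_6 from -170329/40206x_2^2 + 131758/20103x_2 + 604174/20103 → -270367328/404130609x_2 - 540734656/404130609
  leading term x_2: no divisor's leading term divides it; move -270367328/404130609x_2 to the remainder.
  leading term 1: no divisor's leading term divides it; move -540734656/404130609 to the remainder.
  remainder -270367328/404130609x_2 - 540734656/404130609 ≠ 0; add h_7 = -270367328/404130609x_2 - 540734656/404130609 to the basis.

The other S-polynomials (S(f_2,f_3), S(f_1,h_4), S(f_2,h_4), S(f_3,h_4), S(f_1,h_5), S(f_2,h_5), S(f_3,h_5), S(f_1,h_6), S(f_2,h_6), S(f_3,h_6), S(h_5,h_6), S(f_1,h_7), S(f_2,h_7), S(f_3,h_7), S(h_4,h_7), S(h_5,h_7), S(h_6,h_7)) all reduce to 0 modulo the current basis, so we have a Gröbner basis.
Inter-reduce: drop elements whose leading term is divisible by another's, tail-reduce, and make monic.
Reduced Gröbner basis: {x_1 + 3, x_2 + 2}.

The lex basis is triangular: the last element involves only x_2. Solving x_2 + 2 = 0 gives x_2 ∈ {-2}; substituting each value into the earlier elements determines the remaining variables.
  x_2 = -2: the earlier basis element becomes x_1 + 3 = 0, giving x_1 = -3 — point (-3, -2).

{(-3, -2)}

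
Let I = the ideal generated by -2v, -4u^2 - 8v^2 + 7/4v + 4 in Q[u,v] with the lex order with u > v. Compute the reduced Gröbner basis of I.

f_1 = -2v, LT = v.
f_2 = -4u^2 - 8v^2 + 7/4v + 4, LT = u^2.

The S-polynomials (S(f_1,f_2)) all reduce to 0 modulo the current basis, so we have a Gröbner basis.

G = {u^2 - 1, v}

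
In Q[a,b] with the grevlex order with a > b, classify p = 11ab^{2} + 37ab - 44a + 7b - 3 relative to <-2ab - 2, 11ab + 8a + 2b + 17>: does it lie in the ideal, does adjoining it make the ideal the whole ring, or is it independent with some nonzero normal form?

First compute the reduced Gröbner basis of I by Buchberger's algorithm.
f_1 = -2ab - 2, LT = ab.
f_2 = 11ab + 8a + 2b + 17, LT = ab.

S(f_1,f_2): lcm = ab. S = -\tfrac{8}{11}a - \tfrac{2}{11}b - \tfrac{6}{11}.
  leading term a: no divisor's leading term divides it; move -\tfrac{8}{11}a to the remainder.
  leading term b: no divisor's leading term divides it; move -\tfrac{2}{11}b to the remainder.
  leading term 1: no divisor's leading term divides it; move -\tfrac{6}{11} to the remainder.
  remainder -\tfrac{8}{11}a - \tfrac{2}{11}b - \tfrac{6}{11} ≠ 0; add h_3 = -\tfrac{8}{11}a - \tfrac{2}{11}b - \tfrac{6}{11} to the basis.

S(f_1,h_3): lcm = ab. S = -\tfrac{1}{4}b^{2} - \tfrac{3}{4}b + 1.
  leading term b^{2}: no divisor's leading term divides it; move -\tfrac{1}{4}b^{2} to the remainder.
  leading term b: no divisor's leading term divides it; move -\tfrac{3}{4}b to the remainder.
  leading term 1: no divisor's leading term divides it; move 1 to the remainder.
  remainder -\tfrac{1}{4}b^{2} - \tfrac{3}{4}b + 1 ≠ 0; add h_4 = -\tfrac{1}{4}b^{2} - \tfrac{3}{4}b + 1 to the basis.

The other S-polynomials (S(f_2,h_3), S(f_1,h_4), S(f_2,h_4), S(h_3,h_4)) all reduce to 0 modulo the current basis, so we have a Gröbner basis.
Inter-reduce: drop elements whose leading term is divisible by another's, tail-reduce, and make monic.
Reduced Gröbner basis: {b^{2} + 3b - 4, a + \tfrac{1}{4}b + \tfrac{3}{4}}.
Label its elements g_1 = b^{2} + 3b - 4, g_2 = a + \tfrac{1}{4}b + \tfrac{3}{4}.

Reduce p = 11ab^{2} + 37ab - 44a + 7b - 3 modulo G:
  leading term ab^{2}: subtract (11a)·g_1 from 11ab^{2} + 37ab - 44a + 7b - 3 → 4ab + 7b - 3
  leading term ab: subtract (4b)·g_2 from 4ab + 7b - 3 → -b^{2} + 4b - 3
  leading term b^{2}: subtract (-1)·g_1 from -b^{2} + 4b - 3 → 7b - 7
  leading term b: no divisor's leading term divides it; move 7b to the remainder.
  leading term 1: no divisor's leading term divides it; move -7 to the remainder.
  normal form = 7b - 7.
The normal form is nonzero, so p ∉ I. Since p minus its normal form lies in I, I + (p) = I + (r) where r = 7b - 7; decide whether this ideal is the whole ring.
Run Buchberger on G together with r (pairs among the g_i already reduce to 0 since G is a Gröbner basis):
g_1 = b^{2} + 3b - 4, LT = b^{2}.
g_2 = a + \tfrac{1}{4}b + \tfrac{3}{4}, LT = a.
r = 7b - 7, LT = b.

The S-polynomials (S(g_1,g_2), S(g_1,r), S(g_2,r)) all reduce to 0 modulo the current basis, so we have a Gröbner basis.
Inter-reduce: drop elements whose leading term is divisible by another's, tail-reduce, and make monic.
Reduced Gröbner basis: {a + 1, b - 1}.
The reduced Gröbner basis of I + (p) is {a + 1, b - 1} ≠ {1}, a proper ideal, so the enlarged system stays consistent: p is independent of I, with normal form 7b - 7.

11ab^{2} + 37ab - 44a + 7b - 3 is independent of I; its normal form modulo I is 7b - 7.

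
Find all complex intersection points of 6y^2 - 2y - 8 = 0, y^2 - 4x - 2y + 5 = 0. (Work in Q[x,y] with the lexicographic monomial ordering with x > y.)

Compute a lex Gröbner basis by Buchberger's algorithm.
f_1 = 6y^2 - 2y - 8, LT = y^2.
f_2 = -4x + y^2 - 2y + 5, LT = x.

The S-polynomials (S(f_1,f_2)) all reduce to 0 modulo the current basis, so we have a Gröbner basis.
Inter-reduce: drop elements whose leading term is divisible by another's, tail-reduce, and make monic.
Reduced Gröbner basis: {x + 5/12y - 19/12, y^2 - 1/3y - 4/3}.

Elimination: the polynomial y^2 - 1/3y - 4/3 lies in the elimination ideal for y, so y ∈ {-1, 4/3}. For each such y, the remaining basis elements (now univariate) give the rest of the solution.
  y = -1: the earlier basis element becomes x - 2 = 0, giving x = 2 — point (2, -1).
  y = 4/3: the earlier basis element becomes x - 37/36 = 0, giving x = 37/36 — point (37/36, 4/3).
Each listed point satisfies every original equation (direct substitution).
A lex Gröbner basis triangularizes the system, enabling back-substitution.

{(2, -1), (37/36, 4/3)}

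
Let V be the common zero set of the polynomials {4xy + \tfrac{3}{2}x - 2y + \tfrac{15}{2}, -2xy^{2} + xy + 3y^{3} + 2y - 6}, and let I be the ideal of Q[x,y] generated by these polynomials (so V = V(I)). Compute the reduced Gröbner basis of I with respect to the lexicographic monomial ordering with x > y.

G = {x - \tfrac{32}{7}y^{3} + \tfrac{32}{21}y^{2} - \tfrac{212}{21}y + \tfrac{99}{7}, y^{4} + \tfrac{1}{24}y^{3} + \tfrac{25}{12}y^{2} - \tfrac{19}{8}y - \tfrac{3}{4}}

Buchberger's algorithm terminates because the ascending chain of leading-term ideals stabilizes.

f_1 = 4xy + \tfrac{3}{2}x - 2y + \tfrac{15}{2}, LT = xy.
f_2 = -2xy^{2} + xy + 3y^{3} + 2y - 6, LT = xy^{2}.

S(f_1,f_2): lcm = xy^{2}. S = \tfrac{7}{8}xy + \tfrac{3}{2}y^{3} - \tfrac{1}{2}y^{2} + \tfrac{23}{8}y - 3.
  leading term xy: subtract (\tfrac{7}{32})·f_1 from \tfrac{7}{8}xy + \tfrac{3}{2}y^{3} - \tfrac{1}{2}y^{2} + \tfrac{23}{8}y - 3 → -\tfrac{21}{64}x + \tfrac{3}{2}y^{3} - \tfrac{1}{2}y^{2} + \tfrac{53}{16}y - \tfrac{297}{64}
  leading term x: no divisor's leading term divides it; move -\tfrac{21}{64}x to the remainder.
  leading term y^{3}: no divisor's leading term divides it; move \tfrac{3}{2}y^{3} to the remainder.
  leading term y^{2}: no divisor's leading term divides it; move -\tfrac{1}{2}y^{2} to the remainder.
  leading term y: no divisor's leading term divides it; move \tfrac{53}{16}y to the remainder.
  leading term 1: no divisor's leading term divides it; move -\tfrac{297}{64} to the remainder.
  remainder -\tfrac{21}{64}x + \tfrac{3}{2}y^{3} - \tfrac{1}{2}y^{2} + \tfrac{53}{16}y - \tfrac{297}{64} ≠ 0; add g_3 = -\tfrac{21}{64}x + \tfrac{3}{2}y^{3} - \tfrac{1}{2}y^{2} + \tfrac{53}{16}y - \tfrac{297}{64} to the basis.

S(f_1,g_3): lcm = xy. S = \tfrac{3}{8}x + \tfrac{32}{7}y^{4} - \tfrac{32}{21}y^{3} + \tfrac{212}{21}y^{2} - \tfrac{205}{14}y + \tfrac{15}{8}.
  leading term x: subtract (-\tfrac{8}{7})·g_3 from \tfrac{3}{8}x + \tfrac{32}{7}y^{4} - \tfrac{32}{21}y^{3} + \tfrac{212}{21}y^{2} - \tfrac{205}{14}y + \tfrac{15}{8} → \tfrac{32}{7}y^{4} + \tfrac{4}{21}y^{3} + \tfrac{200}{21}y^{2} - \tfrac{76}{7}y - \tfrac{24}{7}
  leading term y^{4}: no divisor's leading term divides it; move \tfrac{32}{7}y^{4} to the remainder.
  leading term y^{3}: no divisor's leading term divides it; move \tfrac{4}{21}y^{3} to the remainder.
  leading term y^{2}: no divisor's leading term divides it; move \tfrac{200}{21}y^{2} to the remainder.
  leading term y: no divisor's leading term divides it; move -\tfrac{76}{7}y to the remainder.
  leading term 1: no divisor's leading term divides it; move -\tfrac{24}{7} to the remainder.
  remainder \tfrac{32}{7}y^{4} + \tfrac{4}{21}y^{3} + \tfrac{200}{21}y^{2} - \tfrac{76}{7}y - \tfrac{24}{7} ≠ 0; add g_4 = \tfrac{32}{7}y^{4} + \tfrac{4}{21}y^{3} + \tfrac{200}{21}y^{2} - \tfrac{76}{7}y - \tfrac{24}{7} to the basis.

The other S-polynomials (S(f_2,g_3), S(f_1,g_4), S(f_2,g_4), S(g_3,g_4)) all reduce to 0 modulo the current basis, so we have a Gröbner basis.
Inter-reduce: drop elements whose leading term is divisible by another's, tail-reduce, and make monic.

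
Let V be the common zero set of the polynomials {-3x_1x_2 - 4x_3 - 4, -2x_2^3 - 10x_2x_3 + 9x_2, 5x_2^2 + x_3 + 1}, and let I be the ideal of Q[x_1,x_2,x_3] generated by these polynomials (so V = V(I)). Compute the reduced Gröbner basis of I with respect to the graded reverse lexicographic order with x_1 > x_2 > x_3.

G = {x_1x_2 + 4/3x_3 + 4/3, x_2^2 + 1/5x_3 + 1/5, x_1x_3 + x_1 - 475/36x_2, x_2x_3 - 47/48x_2, x_3^2 + 1/48x_3 - 47/48}

f_1 = -3x_1x_2 - 4x_3 - 4, LT = x_1x_2.
f_2 = -2x_2^3 - 10x_2x_3 + 9x_2, LT = x_2^3.
f_3 = 5x_2^2 + x_3 + 1, LT = x_2^2.

S(f_1,f_2): lcm = x_1x_2^3. S = -5x_1x_2x_3 + 4/3x_2^2x_3 + 9/2x_1x_2 + 4/3x_2^2.
  leading term x_1x_2x_3: subtract (5/3x_3)·f_1 from -5x_1x_2x_3 + 4/3x_2^2x_3 + 9/2x_1x_2 + 4/3x_2^2 → 4/3x_2^2x_3 + 9/2x_1x_2 + 4/3x_2^2 + 20/3x_3^2 + 20/3x_3
  leading term x_2^2x_3: subtract (4/15x_3)·f_3 from 4/3x_2^2x_3 + 9/2x_1x_2 + 4/3x_2^2 + 20/3x_3^2 + 20/3x_3 → 9/2x_1x_2 + 4/3x_2^2 + 32/5x_3^2 + 32/5x_3
  leading term x_1x_2: subtract (-3/2)·f_1 from 9/2x_1x_2 + 4/3x_2^2 + 32/5x_3^2 + 32/5x_3 → 4/3x_2^2 + 32/5x_3^2 + 2/5x_3 - 6
  leading term x_2^2: subtract (4/15)·f_3 from 4/3x_2^2 + 32/5x_3^2 + 2/5x_3 - 6 → 32/5x_3^2 + 2/15x_3 - 94/15
  leading term x_3^2: no divisor's leading term divides it; move 32/5x_3^2 to the remainder.
  leading term x_3: no divisor's leading term divides it; move 2/15x_3 to the remainder.
  leading term 1: no divisor's leading term divides it; move -94/15 to the remainder.
  remainder 32/5x_3^2 + 2/15x_3 - 94/15 ≠ 0; add g_4 = 32/5x_3^2 + 2/15x_3 - 94/15 to the basis.

S(f_1,f_3): lcm = x_1x_2^2. S = -1/5x_1x_3 + 4/3x_2x_3 - 1/5x_1 + 4/3x_2.
  leading term x_1x_3: no divisor's leading term divides it; move -1/5x_1x_3 to the remainder.
  leading term x_2x_3: no divisor's leading term divides it; move 4/3x_2x_3 to the remainder.
  leading term x_1: no divisor's leading term divides it; move -1/5x_1 to the remainder.
  leading term x_2: no divisor's leading term divides it; move 4/3x_2 to the remainder.
  remainder -1/5x_1x_3 + 4/3x_2x_3 - 1/5x_1 + 4/3x_2 ≠ 0; add g_5 = -1/5x_1x_3 + 4/3x_2x_3 - 1/5x_1 + 4/3x_2 to the basis.

S(f_2,f_3): lcm = x_2^3. S = 24/5x_2x_3 - 47/10x_2.
  leading term x_2x_3: no divisor's leading term divides it; move 24/5x_2x_3 to the remainder.
  leading term x_2: no divisor's leading term divides it; move -47/10x_2 to the remainder.
  remainder 24/5x_2x_3 - 47/10x_2 ≠ 0; add g_6 = 24/5x_2x_3 - 47/10x_2 to the basis.

The other S-polynomials (S(f_1,g_4), S(f_2,g_4), S(f_3,g_4), S(f_1,g_5), S(f_2,g_5), S(f_3,g_5), S(g_4,g_5), S(f_1,g_6), S(f_2,g_6), S(f_3,g_6), S(g_4,g_6), S(g_5,g_6)) all reduce to 0 modulo the current basis, so we have a Gröbner basis.
Inter-reduce: drop elements whose leading term is divisible by another's, tail-reduce, and make monic.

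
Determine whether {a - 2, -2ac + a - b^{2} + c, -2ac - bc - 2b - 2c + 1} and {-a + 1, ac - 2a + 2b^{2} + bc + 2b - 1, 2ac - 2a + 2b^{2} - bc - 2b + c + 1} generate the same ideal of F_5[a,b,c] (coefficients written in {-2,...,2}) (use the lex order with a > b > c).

No, the ideals differ.

Equality of ideals is decidable: compute both reduced Gröbner bases (unique for the ordering) and check whether they agree.
Buchberger on the first generating set:
f_1 = a - 2, LT = a.
f_2 = -2ac + a - b^{2} + c, LT = ac.
f_3 = -2ac - bc - 2b - 2c + 1, LT = ac.

S(f_1,f_2): lcm = ac. S = -2a + 2b^{2} + c.
  leading term a: subtract (-2)·f_1 from -2a + 2b^{2} + c → 2b^{2} + c + 1
  leading term b^{2}: no divisor's leading term divides it; move 2b^{2} to the remainder.
  leading term c: no divisor's leading term divides it; move c to the remainder.
  leading term 1: no divisor's leading term divides it; move 1 to the remainder.
  remainder 2b^{2} + c + 1 ≠ 0; add g_4 = 2b^{2} + c + 1 to the basis.

S(f_1,f_3): lcm = ac. S = 2bc - b + 2c - 2.
  leading term bc: no divisor's leading term divides it; move 2bc to the remainder.
  leading term b: no divisor's leading term divides it; move -b to the remainder.
  leading term c: no divisor's leading term divides it; move 2c to the remainder.
  leading term 1: no divisor's leading term divides it; move -2 to the remainder.
  remainder 2bc - b + 2c - 2 ≠ 0; add g_5 = 2bc - b + 2c - 2 to the basis.

S(f_3,g_5): lcm = abc. S = -2ab - ac + a - 2b^{2}c + b^{2} + bc + 2b.
  leading term ab: subtract (-2b)·f_1 from -2ab - ac + a - 2b^{2}c + b^{2} + bc + 2b → -ac + a - 2b^{2}c + b^{2} + bc - 2b
  leading term ac: subtract (-c)·f_1 from -ac + a - 2b^{2}c + b^{2} + bc - 2b → a - 2b^{2}c + b^{2} + bc - 2b - 2c
  leading term a: subtract (1)·f_1 from a - 2b^{2}c + b^{2} + bc - 2b - 2c → -2b^{2}c + b^{2} + bc - 2b - 2c + 2
  leading term b^{2}c: subtract (-c)·g_4 from -2b^{2}c + b^{2} + bc - 2b - 2c + 2 → b^{2} + bc - 2b + c^{2} - c + 2
  leading term b^{2}: subtract (-2)·g_4 from b^{2} + bc - 2b + c^{2} - c + 2 → bc - 2b + c^{2} + c - 1
  leading term bc: subtract (-2)·g_5 from bc - 2b + c^{2} + c - 1 → b + c^{2}
  leading term b: no divisor's leading term divides it; move b to the remainder.
  leading term c^{2}: no divisor's leading term divides it; move c^{2} to the remainder.
  remainder b + c^{2} ≠ 0; add g_6 = b + c^{2} to the basis.

S(g_5,g_6): lcm = bc. S = 2b - c^{3} + c - 1.
  leading term b: subtract (2)·g_6 from 2b - c^{3} + c - 1 → -c^{3} - 2c^{2} + c - 1
  leading term c^{3}: no divisor's leading term divides it; move -c^{3} to the remainder.
  leading term c^{2}: no divisor's leading term divides it; move -2c^{2} to the remainder.
  leading term c: no divisor's leading term divides it; move c to the remainder.
  leading term 1: no divisor's leading term divides it; move -1 to the remainder.
  remainder -c^{3} - 2c^{2} + c - 1 ≠ 0; add g_7 = -c^{3} - 2c^{2} + c - 1 to the basis.

The other S-polynomials (S(f_2,f_3), S(f_1,g_4), S(f_2,g_4), S(f_3,g_4), S(f_1,g_5), S(f_2,g_5), S(g_4,g_5), S(f_1,g_6), S(f_2,g_6), S(f_3,g_6), S(g_4,g_6), S(f_1,g_7), S(f_2,g_7), S(f_3,g_7), S(g_4,g_7), S(g_5,g_7), S(g_6,g_7)) all reduce to 0 modulo the current basis, so we have a Gröbner basis.
Inter-reduce: drop elements whose leading term is divisible by another's, tail-reduce, and make monic.
Reduced Gröbner basis: {a - 2, b + c^{2}, c^{3} + 2c^{2} - c + 1}.

Buchberger on the second generating set:
h_1 = -a + 1, LT = a.
h_2 = ac - 2a + 2b^{2} + bc + 2b - 1, LT = ac.
h_3 = 2ac - 2a + 2b^{2} - bc - 2b + c + 1, LT = ac.

S(h_1,h_2): lcm = ac. S = 2a - 2b^{2} - bc - 2b - c + 1.
  leading term a: subtract (-2)·h_1 from 2a - 2b^{2} - bc - 2b - c + 1 → -2b^{2} - bc - 2b - c - 2
  leading term b^{2}: no divisor's leading term divides it; move -2b^{2} to the remainder.
  leading term bc: no divisor's leading term divides it; move -bc to the remainder.
  leading term b: no divisor's leading term divides it; move -2b to the remainder.
  leading term c: no divisor's leading term divides it; move -c to the remainder.
  leading term 1: no divisor's leading term divides it; move -2 to the remainder.
  remainder -2b^{2} - bc - 2b - c - 2 ≠ 0; add k_4 = -2b^{2} - bc - 2b - c - 2 to the basis.

S(h_1,h_3): lcm = ac. S = a - b^{2} - 2bc + b + c + 2.
  leading term a: subtract (-1)·h_1 from a - b^{2} - 2bc + b + c + 2 → -b^{2} - 2bc + b + c - 2
  leading term b^{2}: subtract (-2)·k_4 from -b^{2} - 2bc + b + c - 2 → bc + 2b - c - 1
  leading term bc: no divisor's leading term divides it; move bc to the remainder.
  leading term b: no divisor's leading term divides it; move 2b to the remainder.
  leading term c: no divisor's leading term divides it; move -c to the remainder.
  leading term 1: no divisor's leading term divides it; move -1 to the remainder.
  remainder bc + 2b - c - 1 ≠ 0; add k_5 = bc + 2b - c - 1 to the basis.

S(h_3,k_5): lcm = abc. S = 2ab + ac + a + b^{3} + 2b^{2}c - b^{2} - 2bc - 2b.
  leading term ab: subtract (-2b)·h_1 from 2ab + ac + a + b^{3} + 2b^{2}c - b^{2} - 2bc - 2b → ac + a + b^{3} + 2b^{2}c - b^{2} - 2bc
  leading term ac: subtract (-c)·h_1 from ac + a + b^{3} + 2b^{2}c - b^{2} - 2bc → a + b^{3} + 2b^{2}c - b^{2} - 2bc + c
  leading term a: subtract (-1)·h_1 from a + b^{3} + 2b^{2}c - b^{2} - 2bc + c → b^{3} + 2b^{2}c - b^{2} - 2bc + c + 1
  leading term b^{3}: subtract (2b)·k_4 from b^{3} + 2b^{2}c - b^{2} - 2bc + c + 1 → -b^{2}c - 2b^{2} - b + c + 1
  leading term b^{2}c: subtract (-2c)·k_4 from -b^{2}c - 2b^{2} - b + c + 1 → -2b^{2} - 2bc^{2} + bc - b - 2c^{2} + 2c + 1
  leading term b^{2}: subtract (1)·k_4 from -2b^{2} - 2bc^{2} + bc - b - 2c^{2} + 2c + 1 → -2bc^{2} + 2bc + b - 2c^{2} - 2c - 2
  leading term bc^{2}: subtract (-2c)·k_5 from -2bc^{2} + 2bc + b - 2c^{2} - 2c - 2 → bc + b + c^{2} + c - 2
  leading term bc: subtract (1)·k_5 from bc + b + c^{2} + c - 2 → -b + c^{2} + 2c - 1
  leading term b: no divisor's leading term divides it; move -b to the remainder.
  leading term c^{2}: no divisor's leading term divides it; move c^{2} to the remainder.
  leading term c: no divisor's leading term divides it; move 2c to the remainder.
  leading term 1: no divisor's leading term divides it; move -1 to the remainder.
  remainder -b + c^{2} + 2c - 1 ≠ 0; add k_6 = -b + c^{2} + 2c - 1 to the basis.

S(k_5,k_6): lcm = bc. S = 2b + c^{3} + 2c^{2} - 2c - 1.
  leading term b: subtract (-2)·k_6 from 2b + c^{3} + 2c^{2} - 2c - 1 → c^{3} - c^{2} + 2c + 2
  leading term c^{3}: no divisor's leading term divides it; move c^{3} to the remainder.
  leading term c^{2}: no divisor's leading term divides it; move -c^{2} to the remainder.
  leading term c: no divisor's leading term divides it; move 2c to the remainder.
  leading term 1: no divisor's leading term divides it; move 2 to the remainder.
  remainder c^{3} - c^{2} + 2c + 2 ≠ 0; add k_7 = c^{3} - c^{2} + 2c + 2 to the basis.

The other S-polynomials (S(h_2,h_3), S(h_1,k_4), S(h_2,k_4), S(h_3,k_4), S(h_1,k_5), S(h_2,k_5), S(k_4,k_5), S(h_1,k_6), S(h_2,k_6), S(h_3,k_6), S(k_4,k_6), S(h_1,k_7), S(h_2,k_7), S(h_3,k_7), S(k_4,k_7), S(k_5,k_7), S(k_6,k_7)) all reduce to 0 modulo the current basis, so we have a Gröbner basis.
Inter-reduce: drop elements whose leading term is divisible by another's, tail-reduce, and make monic.
Reduced Gröbner basis: {a - 1, b - c^{2} - 2c + 1, c^{3} - c^{2} + 2c + 2}.

The bases are distinct; the ideals are different.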